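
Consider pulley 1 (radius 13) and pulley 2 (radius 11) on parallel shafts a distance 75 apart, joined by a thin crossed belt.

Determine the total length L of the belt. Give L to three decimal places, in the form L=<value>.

L=233.146

crossed belt: β = asin((r1+r2)/C) = asin(24/75) = 18.6629°
wrap1 = wrap2 = π + 2β = 217.3258°
tangent length = C·cosβ = 71.0563
L = (r1+r2)·wrap + 2·C·cosβ = 24·3.7931 + 2·71.0563 = 233.1459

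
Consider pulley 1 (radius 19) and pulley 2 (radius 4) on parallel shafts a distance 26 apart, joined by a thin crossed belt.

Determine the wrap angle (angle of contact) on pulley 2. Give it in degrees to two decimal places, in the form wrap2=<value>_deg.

wrap2=304.41_deg

crossed belt: β = asin((r1+r2)/C) = asin(23/26) = 62.2042°
wrap1 = wrap2 = π + 2β = 304.4085°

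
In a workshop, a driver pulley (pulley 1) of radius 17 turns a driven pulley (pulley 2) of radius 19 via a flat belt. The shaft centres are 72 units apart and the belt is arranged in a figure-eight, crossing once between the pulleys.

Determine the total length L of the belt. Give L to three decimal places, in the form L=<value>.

crossed belt: β = asin((r1+r2)/C) = asin(36/72) = 30.0000°
wrap1 = wrap2 = π + 2β = 240.0000°
tangent length = C·cosβ = 62.3538
L = (r1+r2)·wrap + 2·C·cosβ = 36·4.1888 + 2·62.3538 = 275.5041

L=275.504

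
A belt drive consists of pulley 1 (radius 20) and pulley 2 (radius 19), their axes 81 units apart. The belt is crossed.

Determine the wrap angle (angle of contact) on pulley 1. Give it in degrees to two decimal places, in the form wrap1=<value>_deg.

crossed belt: β = asin((r1+r2)/C) = asin(39/81) = 28.7822°
wrap1 = wrap2 = π + 2β = 237.5644°

wrap1=237.56_deg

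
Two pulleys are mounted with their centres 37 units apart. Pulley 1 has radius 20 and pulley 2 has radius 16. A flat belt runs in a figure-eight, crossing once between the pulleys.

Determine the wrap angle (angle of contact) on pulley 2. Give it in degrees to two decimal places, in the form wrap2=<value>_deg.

crossed belt: β = asin((r1+r2)/C) = asin(36/37) = 76.6488°
wrap1 = wrap2 = π + 2β = 333.2976°

wrap2=333.30_deg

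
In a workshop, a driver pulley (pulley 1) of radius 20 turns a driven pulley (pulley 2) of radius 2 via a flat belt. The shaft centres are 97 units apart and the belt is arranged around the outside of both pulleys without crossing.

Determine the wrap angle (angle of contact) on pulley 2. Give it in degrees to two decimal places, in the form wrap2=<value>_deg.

wrap2=158.61_deg

open belt: β = asin((r2−r1)/C) = asin(-18/97) = -10.6942°
wrap1 = π − 2β = 201.3884°
wrap2 = π + 2β = 158.6116°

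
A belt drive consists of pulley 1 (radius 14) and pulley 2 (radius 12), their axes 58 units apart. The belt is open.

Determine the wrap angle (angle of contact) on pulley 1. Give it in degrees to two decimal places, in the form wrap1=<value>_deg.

wrap1=183.95_deg

open belt: β = asin((r2−r1)/C) = asin(-2/58) = -1.9761°
wrap1 = π − 2β = 183.9522°
wrap2 = π + 2β = 176.0478°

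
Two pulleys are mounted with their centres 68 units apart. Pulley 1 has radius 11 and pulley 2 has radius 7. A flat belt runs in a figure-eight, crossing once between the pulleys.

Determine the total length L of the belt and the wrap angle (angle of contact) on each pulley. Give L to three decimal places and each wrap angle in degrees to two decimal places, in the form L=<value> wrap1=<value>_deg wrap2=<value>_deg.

L=197.342 wrap1=210.70_deg wrap2=210.70_deg

crossed belt: β = asin((r1+r2)/C) = asin(18/68) = 15.3495°
wrap1 = wrap2 = π + 2β = 210.6990°
tangent length = C·cosβ = 65.5744
L = (r1+r2)·wrap + 2·C·cosβ = 18·3.6774 + 2·65.5744 = 197.3418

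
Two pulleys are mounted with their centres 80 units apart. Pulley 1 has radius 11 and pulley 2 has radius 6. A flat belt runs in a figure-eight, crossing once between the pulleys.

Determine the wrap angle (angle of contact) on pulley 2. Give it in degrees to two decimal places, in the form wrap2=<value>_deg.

wrap2=204.54_deg

crossed belt: β = asin((r1+r2)/C) = asin(17/80) = 12.2689°
wrap1 = wrap2 = π + 2β = 204.5378°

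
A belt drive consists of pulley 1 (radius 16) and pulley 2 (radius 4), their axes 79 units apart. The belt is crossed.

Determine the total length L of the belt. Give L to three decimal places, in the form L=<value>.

crossed belt: β = asin((r1+r2)/C) = asin(20/79) = 14.6649°
wrap1 = wrap2 = π + 2β = 209.3297°
tangent length = C·cosβ = 76.4264
L = (r1+r2)·wrap + 2·C·cosβ = 20·3.6535 + 2·76.4264 = 225.9227

L=225.923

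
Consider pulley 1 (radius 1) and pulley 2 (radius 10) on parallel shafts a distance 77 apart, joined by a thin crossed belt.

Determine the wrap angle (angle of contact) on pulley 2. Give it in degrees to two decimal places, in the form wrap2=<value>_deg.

crossed belt: β = asin((r1+r2)/C) = asin(11/77) = 8.2132°
wrap1 = wrap2 = π + 2β = 196.4264°

wrap2=196.43_deg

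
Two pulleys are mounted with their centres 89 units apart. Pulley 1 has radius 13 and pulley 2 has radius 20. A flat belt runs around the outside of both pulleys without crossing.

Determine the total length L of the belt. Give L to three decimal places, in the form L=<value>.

open belt: β = asin((r2−r1)/C) = asin(7/89) = 4.5111°
wrap1 = π − 2β = 170.9779°
wrap2 = π + 2β = 189.0221°
tangent length = C·cosβ = 88.7243
L = r1·wrap1 + r2·wrap2 + 2·C·cosβ = 13·2.9841 + 20·3.2991 + 2·88.7243 = 282.2234

L=282.223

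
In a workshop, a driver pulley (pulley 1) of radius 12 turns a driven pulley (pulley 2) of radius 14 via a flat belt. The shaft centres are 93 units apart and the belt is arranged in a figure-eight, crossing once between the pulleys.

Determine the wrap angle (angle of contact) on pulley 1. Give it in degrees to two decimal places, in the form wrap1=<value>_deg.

wrap1=212.47_deg

crossed belt: β = asin((r1+r2)/C) = asin(26/93) = 16.2345°
wrap1 = wrap2 = π + 2β = 212.4691°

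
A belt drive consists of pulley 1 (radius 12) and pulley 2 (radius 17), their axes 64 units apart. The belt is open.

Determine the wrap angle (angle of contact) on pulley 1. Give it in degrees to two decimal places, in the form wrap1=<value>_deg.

wrap1=171.04_deg

open belt: β = asin((r2−r1)/C) = asin(5/64) = 4.4808°
wrap1 = π − 2β = 171.0384°
wrap2 = π + 2β = 188.9616°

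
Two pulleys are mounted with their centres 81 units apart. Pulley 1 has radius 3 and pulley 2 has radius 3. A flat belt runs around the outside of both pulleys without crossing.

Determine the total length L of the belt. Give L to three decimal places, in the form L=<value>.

open belt: β = asin((r2−r1)/C) = asin(0/81) = 0.0000°
wrap1 = π − 2β = 180.0000°
wrap2 = π + 2β = 180.0000°
tangent length = C·cosβ = 81.0000
L = r1·wrap1 + r2·wrap2 + 2·C·cosβ = 3·3.1416 + 3·3.1416 + 2·81.0000 = 180.8496

L=180.850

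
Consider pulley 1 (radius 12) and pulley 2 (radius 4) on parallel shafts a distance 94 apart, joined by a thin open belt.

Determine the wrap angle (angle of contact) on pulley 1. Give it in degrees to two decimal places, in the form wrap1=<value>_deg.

wrap1=189.76_deg

open belt: β = asin((r2−r1)/C) = asin(-8/94) = -4.8821°
wrap1 = π − 2β = 189.7643°
wrap2 = π + 2β = 170.2357°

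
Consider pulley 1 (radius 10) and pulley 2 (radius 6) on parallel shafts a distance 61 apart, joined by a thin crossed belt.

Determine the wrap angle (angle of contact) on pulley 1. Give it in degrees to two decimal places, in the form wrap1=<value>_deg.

wrap1=210.41_deg

crossed belt: β = asin((r1+r2)/C) = asin(16/61) = 15.2063°
wrap1 = wrap2 = π + 2β = 210.4126°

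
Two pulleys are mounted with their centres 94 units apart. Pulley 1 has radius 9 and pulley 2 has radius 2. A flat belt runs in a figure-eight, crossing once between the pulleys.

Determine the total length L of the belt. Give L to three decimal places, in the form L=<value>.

L=223.846

crossed belt: β = asin((r1+r2)/C) = asin(11/94) = 6.7202°
wrap1 = wrap2 = π + 2β = 193.4404°
tangent length = C·cosβ = 93.3542
L = (r1+r2)·wrap + 2·C·cosβ = 11·3.3762 + 2·93.3542 = 223.8462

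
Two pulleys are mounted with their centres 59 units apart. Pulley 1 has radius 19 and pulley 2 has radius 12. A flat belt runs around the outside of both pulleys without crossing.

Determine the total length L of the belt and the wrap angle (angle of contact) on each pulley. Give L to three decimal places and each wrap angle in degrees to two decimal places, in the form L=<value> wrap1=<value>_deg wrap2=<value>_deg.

L=216.221 wrap1=193.63_deg wrap2=166.37_deg

open belt: β = asin((r2−r1)/C) = asin(-7/59) = -6.8139°
wrap1 = π − 2β = 193.6277°
wrap2 = π + 2β = 166.3723°
tangent length = C·cosβ = 58.5833
L = r1·wrap1 + r2·wrap2 + 2·C·cosβ = 19·3.3794 + 12·2.9037 + 2·58.5833 = 216.2209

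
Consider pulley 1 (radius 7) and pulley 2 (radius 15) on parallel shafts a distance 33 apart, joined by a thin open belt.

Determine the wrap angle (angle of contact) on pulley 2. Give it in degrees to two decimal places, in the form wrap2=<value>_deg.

wrap2=208.06_deg

open belt: β = asin((r2−r1)/C) = asin(8/33) = 14.0297°
wrap1 = π − 2β = 151.9407°
wrap2 = π + 2β = 208.0593°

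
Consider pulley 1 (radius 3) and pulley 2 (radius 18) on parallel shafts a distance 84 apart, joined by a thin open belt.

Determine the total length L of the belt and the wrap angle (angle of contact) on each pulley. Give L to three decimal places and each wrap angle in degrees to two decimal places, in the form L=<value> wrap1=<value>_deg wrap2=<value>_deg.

open belt: β = asin((r2−r1)/C) = asin(15/84) = 10.2866°
wrap1 = π − 2β = 159.4269°
wrap2 = π + 2β = 200.5731°
tangent length = C·cosβ = 82.6499
L = r1·wrap1 + r2·wrap2 + 2·C·cosβ = 3·2.7825 + 18·3.5007 + 2·82.6499 = 236.6592

L=236.659 wrap1=159.43_deg wrap2=200.57_deg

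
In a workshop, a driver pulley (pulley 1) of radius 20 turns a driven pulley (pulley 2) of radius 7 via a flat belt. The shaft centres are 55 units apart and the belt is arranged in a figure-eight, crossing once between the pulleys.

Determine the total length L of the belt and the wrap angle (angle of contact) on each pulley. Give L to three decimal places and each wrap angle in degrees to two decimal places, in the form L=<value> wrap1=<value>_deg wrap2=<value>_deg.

L=208.365 wrap1=238.80_deg wrap2=238.80_deg

crossed belt: β = asin((r1+r2)/C) = asin(27/55) = 29.4004°
wrap1 = wrap2 = π + 2β = 238.8007°
tangent length = C·cosβ = 47.9166
L = (r1+r2)·wrap + 2·C·cosβ = 27·4.1679 + 2·47.9166 = 208.3654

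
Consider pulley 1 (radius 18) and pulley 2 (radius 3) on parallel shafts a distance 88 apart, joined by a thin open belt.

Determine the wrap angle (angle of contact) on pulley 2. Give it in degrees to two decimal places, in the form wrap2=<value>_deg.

wrap2=160.37_deg

open belt: β = asin((r2−r1)/C) = asin(-15/88) = -9.8142°
wrap1 = π − 2β = 199.6285°
wrap2 = π + 2β = 160.3715°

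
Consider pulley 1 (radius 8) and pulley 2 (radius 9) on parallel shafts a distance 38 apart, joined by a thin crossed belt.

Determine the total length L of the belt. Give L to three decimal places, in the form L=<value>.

crossed belt: β = asin((r1+r2)/C) = asin(17/38) = 26.5750°
wrap1 = wrap2 = π + 2β = 233.1499°
tangent length = C·cosβ = 33.9853
L = (r1+r2)·wrap + 2·C·cosβ = 17·4.0692 + 2·33.9853 = 137.1476

L=137.148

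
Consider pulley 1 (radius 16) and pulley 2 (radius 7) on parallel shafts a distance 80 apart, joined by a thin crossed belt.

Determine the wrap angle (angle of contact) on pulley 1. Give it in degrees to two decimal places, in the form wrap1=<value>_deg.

crossed belt: β = asin((r1+r2)/C) = asin(23/80) = 16.7083°
wrap1 = wrap2 = π + 2β = 213.4167°

wrap1=213.42_deg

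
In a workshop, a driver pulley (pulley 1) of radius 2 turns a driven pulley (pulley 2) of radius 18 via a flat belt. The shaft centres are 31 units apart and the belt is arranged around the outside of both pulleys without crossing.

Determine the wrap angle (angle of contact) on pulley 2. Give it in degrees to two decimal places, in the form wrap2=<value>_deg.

wrap2=242.15_deg

open belt: β = asin((r2−r1)/C) = asin(16/31) = 31.0730°
wrap1 = π − 2β = 117.8541°
wrap2 = π + 2β = 242.1459°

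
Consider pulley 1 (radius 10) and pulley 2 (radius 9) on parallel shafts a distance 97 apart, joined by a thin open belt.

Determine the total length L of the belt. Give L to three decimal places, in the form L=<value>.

open belt: β = asin((r2−r1)/C) = asin(-1/97) = -0.5907°
wrap1 = π − 2β = 181.1814°
wrap2 = π + 2β = 178.8186°
tangent length = C·cosβ = 96.9948
L = r1·wrap1 + r2·wrap2 + 2·C·cosβ = 10·3.1622 + 9·3.1210 + 2·96.9948 = 253.7006

L=253.701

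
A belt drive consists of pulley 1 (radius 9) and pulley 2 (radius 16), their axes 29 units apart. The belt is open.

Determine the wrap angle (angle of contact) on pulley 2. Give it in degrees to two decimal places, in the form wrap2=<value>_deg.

open belt: β = asin((r2−r1)/C) = asin(7/29) = 13.9680°
wrap1 = π − 2β = 152.0641°
wrap2 = π + 2β = 207.9359°

wrap2=207.94_deg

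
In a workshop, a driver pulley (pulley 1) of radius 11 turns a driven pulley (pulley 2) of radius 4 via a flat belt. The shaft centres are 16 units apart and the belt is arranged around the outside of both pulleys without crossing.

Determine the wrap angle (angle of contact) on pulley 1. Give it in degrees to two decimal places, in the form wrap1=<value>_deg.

open belt: β = asin((r2−r1)/C) = asin(-7/16) = -25.9445°
wrap1 = π − 2β = 231.8890°
wrap2 = π + 2β = 128.1110°

wrap1=231.89_deg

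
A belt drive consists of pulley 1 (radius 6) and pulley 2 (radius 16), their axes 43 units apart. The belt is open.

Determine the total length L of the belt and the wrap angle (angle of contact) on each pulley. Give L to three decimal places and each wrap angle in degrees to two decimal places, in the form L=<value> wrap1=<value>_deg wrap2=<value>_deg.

L=157.451 wrap1=153.10_deg wrap2=206.90_deg

open belt: β = asin((r2−r1)/C) = asin(10/43) = 13.4477°
wrap1 = π − 2β = 153.1045°
wrap2 = π + 2β = 206.8955°
tangent length = C·cosβ = 41.8210
L = r1·wrap1 + r2·wrap2 + 2·C·cosβ = 6·2.6722 + 16·3.6110 + 2·41.8210 = 157.4513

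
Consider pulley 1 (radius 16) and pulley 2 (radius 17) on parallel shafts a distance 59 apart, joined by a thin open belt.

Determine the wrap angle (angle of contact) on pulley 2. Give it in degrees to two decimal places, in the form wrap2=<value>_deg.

open belt: β = asin((r2−r1)/C) = asin(1/59) = 0.9712°
wrap1 = π − 2β = 178.0577°
wrap2 = π + 2β = 181.9423°

wrap2=181.94_deg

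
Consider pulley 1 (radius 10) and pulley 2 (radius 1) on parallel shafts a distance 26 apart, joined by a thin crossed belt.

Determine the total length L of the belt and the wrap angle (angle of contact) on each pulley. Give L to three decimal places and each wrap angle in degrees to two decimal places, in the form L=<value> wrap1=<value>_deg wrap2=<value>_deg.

L=91.285 wrap1=230.06_deg wrap2=230.06_deg

crossed belt: β = asin((r1+r2)/C) = asin(11/26) = 25.0290°
wrap1 = wrap2 = π + 2β = 230.0580°
tangent length = C·cosβ = 23.5584
L = (r1+r2)·wrap + 2·C·cosβ = 11·4.0153 + 2·23.5584 = 91.2848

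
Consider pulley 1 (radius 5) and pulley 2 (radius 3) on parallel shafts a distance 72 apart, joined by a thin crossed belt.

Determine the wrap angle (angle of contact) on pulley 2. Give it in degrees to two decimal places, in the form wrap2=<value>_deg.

wrap2=192.76_deg

crossed belt: β = asin((r1+r2)/C) = asin(8/72) = 6.3794°
wrap1 = wrap2 = π + 2β = 192.7587°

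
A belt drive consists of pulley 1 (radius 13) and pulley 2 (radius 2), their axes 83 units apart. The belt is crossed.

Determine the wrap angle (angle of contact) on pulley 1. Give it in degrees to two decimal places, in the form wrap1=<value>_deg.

wrap1=200.82_deg

crossed belt: β = asin((r1+r2)/C) = asin(15/83) = 10.4119°
wrap1 = wrap2 = π + 2β = 200.8237°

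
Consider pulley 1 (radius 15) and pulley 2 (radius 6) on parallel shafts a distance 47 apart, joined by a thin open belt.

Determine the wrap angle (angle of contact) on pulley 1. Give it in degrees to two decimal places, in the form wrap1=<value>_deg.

wrap1=202.08_deg

open belt: β = asin((r2−r1)/C) = asin(-9/47) = -11.0397°
wrap1 = π − 2β = 202.0794°
wrap2 = π + 2β = 157.9206°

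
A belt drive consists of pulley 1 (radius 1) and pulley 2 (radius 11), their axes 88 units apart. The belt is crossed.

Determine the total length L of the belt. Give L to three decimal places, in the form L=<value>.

L=215.338

crossed belt: β = asin((r1+r2)/C) = asin(12/88) = 7.8375°
wrap1 = wrap2 = π + 2β = 195.6750°
tangent length = C·cosβ = 87.1780
L = (r1+r2)·wrap + 2·C·cosβ = 12·3.4152 + 2·87.1780 = 215.3380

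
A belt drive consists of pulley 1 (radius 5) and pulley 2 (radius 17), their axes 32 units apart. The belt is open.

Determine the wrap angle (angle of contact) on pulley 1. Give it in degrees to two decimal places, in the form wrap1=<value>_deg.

wrap1=135.95_deg

open belt: β = asin((r2−r1)/C) = asin(12/32) = 22.0243°
wrap1 = π − 2β = 135.9514°
wrap2 = π + 2β = 224.0486°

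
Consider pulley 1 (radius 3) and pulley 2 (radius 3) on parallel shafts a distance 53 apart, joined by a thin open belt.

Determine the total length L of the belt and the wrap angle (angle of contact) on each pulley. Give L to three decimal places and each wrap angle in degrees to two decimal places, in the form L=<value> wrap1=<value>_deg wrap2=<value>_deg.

L=124.850 wrap1=180.00_deg wrap2=180.00_deg

open belt: β = asin((r2−r1)/C) = asin(0/53) = 0.0000°
wrap1 = π − 2β = 180.0000°
wrap2 = π + 2β = 180.0000°
tangent length = C·cosβ = 53.0000
L = r1·wrap1 + r2·wrap2 + 2·C·cosβ = 3·3.1416 + 3·3.1416 + 2·53.0000 = 124.8496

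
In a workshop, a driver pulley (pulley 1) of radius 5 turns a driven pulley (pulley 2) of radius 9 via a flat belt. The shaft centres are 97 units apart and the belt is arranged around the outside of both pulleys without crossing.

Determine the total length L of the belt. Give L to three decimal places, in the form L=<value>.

open belt: β = asin((r2−r1)/C) = asin(4/97) = 2.3634°
wrap1 = π − 2β = 175.2732°
wrap2 = π + 2β = 184.7268°
tangent length = C·cosβ = 96.9175
L = r1·wrap1 + r2·wrap2 + 2·C·cosβ = 5·3.0591 + 9·3.2241 + 2·96.9175 = 238.1473

L=238.147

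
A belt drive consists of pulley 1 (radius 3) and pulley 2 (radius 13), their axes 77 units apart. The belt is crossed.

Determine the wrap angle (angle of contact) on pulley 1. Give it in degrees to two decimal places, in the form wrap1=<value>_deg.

crossed belt: β = asin((r1+r2)/C) = asin(16/77) = 11.9930°
wrap1 = wrap2 = π + 2β = 203.9860°

wrap1=203.99_deg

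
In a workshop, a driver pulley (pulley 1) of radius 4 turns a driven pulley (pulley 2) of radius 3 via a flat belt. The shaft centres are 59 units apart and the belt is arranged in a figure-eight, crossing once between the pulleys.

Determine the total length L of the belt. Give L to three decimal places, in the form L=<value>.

L=140.823

crossed belt: β = asin((r1+r2)/C) = asin(7/59) = 6.8139°
wrap1 = wrap2 = π + 2β = 193.6277°
tangent length = C·cosβ = 58.5833
L = (r1+r2)·wrap + 2·C·cosβ = 7·3.3794 + 2·58.5833 = 140.8226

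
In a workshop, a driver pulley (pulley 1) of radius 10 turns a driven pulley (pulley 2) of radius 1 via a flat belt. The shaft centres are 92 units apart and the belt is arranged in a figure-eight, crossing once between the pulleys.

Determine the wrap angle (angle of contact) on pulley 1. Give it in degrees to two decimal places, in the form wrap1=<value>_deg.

crossed belt: β = asin((r1+r2)/C) = asin(11/92) = 6.8670°
wrap1 = wrap2 = π + 2β = 193.7340°

wrap1=193.73_deg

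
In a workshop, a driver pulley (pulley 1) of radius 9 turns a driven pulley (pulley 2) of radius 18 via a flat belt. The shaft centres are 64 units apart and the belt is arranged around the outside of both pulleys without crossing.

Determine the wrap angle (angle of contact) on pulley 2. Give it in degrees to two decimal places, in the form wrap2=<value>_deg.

open belt: β = asin((r2−r1)/C) = asin(9/64) = 8.0840°
wrap1 = π − 2β = 163.8320°
wrap2 = π + 2β = 196.1680°

wrap2=196.17_deg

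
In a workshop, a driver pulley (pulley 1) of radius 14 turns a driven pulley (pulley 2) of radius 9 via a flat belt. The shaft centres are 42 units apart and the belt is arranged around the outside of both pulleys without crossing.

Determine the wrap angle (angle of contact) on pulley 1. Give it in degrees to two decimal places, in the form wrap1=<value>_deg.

open belt: β = asin((r2−r1)/C) = asin(-5/42) = -6.8371°
wrap1 = π − 2β = 193.6743°
wrap2 = π + 2β = 166.3257°

wrap1=193.67_deg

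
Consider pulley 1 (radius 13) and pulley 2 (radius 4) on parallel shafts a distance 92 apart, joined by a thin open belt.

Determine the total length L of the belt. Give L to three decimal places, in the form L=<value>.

open belt: β = asin((r2−r1)/C) = asin(-9/92) = -5.6140°
wrap1 = π − 2β = 191.2280°
wrap2 = π + 2β = 168.7720°
tangent length = C·cosβ = 91.5587
L = r1·wrap1 + r2·wrap2 + 2·C·cosβ = 13·3.3376 + 4·2.9456 + 2·91.5587 = 238.2882

L=238.288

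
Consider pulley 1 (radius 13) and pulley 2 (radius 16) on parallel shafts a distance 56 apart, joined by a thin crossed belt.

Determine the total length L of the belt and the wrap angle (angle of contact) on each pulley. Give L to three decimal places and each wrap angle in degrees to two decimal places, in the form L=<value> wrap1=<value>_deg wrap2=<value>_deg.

crossed belt: β = asin((r1+r2)/C) = asin(29/56) = 31.1886°
wrap1 = wrap2 = π + 2β = 242.3772°
tangent length = C·cosβ = 47.9062
L = (r1+r2)·wrap + 2·C·cosβ = 29·4.2303 + 2·47.9062 = 218.4905

L=218.490 wrap1=242.38_deg wrap2=242.38_deg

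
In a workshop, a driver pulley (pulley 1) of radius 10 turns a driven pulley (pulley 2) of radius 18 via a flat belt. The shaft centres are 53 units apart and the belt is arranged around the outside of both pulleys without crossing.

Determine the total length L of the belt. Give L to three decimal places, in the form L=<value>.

L=195.174

open belt: β = asin((r2−r1)/C) = asin(8/53) = 8.6816°
wrap1 = π − 2β = 162.6368°
wrap2 = π + 2β = 197.3632°
tangent length = C·cosβ = 52.3927
L = r1·wrap1 + r2·wrap2 + 2·C·cosβ = 10·2.8385 + 18·3.4446 + 2·52.3927 = 195.1745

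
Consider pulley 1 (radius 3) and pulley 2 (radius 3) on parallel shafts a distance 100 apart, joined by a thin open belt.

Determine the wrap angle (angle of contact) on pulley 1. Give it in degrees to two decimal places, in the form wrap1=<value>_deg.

open belt: β = asin((r2−r1)/C) = asin(0/100) = 0.0000°
wrap1 = π − 2β = 180.0000°
wrap2 = π + 2β = 180.0000°

wrap1=180.00_deg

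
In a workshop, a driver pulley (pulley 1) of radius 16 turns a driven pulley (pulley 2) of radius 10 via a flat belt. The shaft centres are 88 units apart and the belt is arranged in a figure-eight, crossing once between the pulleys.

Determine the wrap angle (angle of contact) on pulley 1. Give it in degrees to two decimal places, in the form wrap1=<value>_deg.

wrap1=214.37_deg

crossed belt: β = asin((r1+r2)/C) = asin(26/88) = 17.1848°
wrap1 = wrap2 = π + 2β = 214.3696°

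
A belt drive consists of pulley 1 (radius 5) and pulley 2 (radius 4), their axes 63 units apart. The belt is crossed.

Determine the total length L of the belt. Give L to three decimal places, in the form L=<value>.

L=155.562

crossed belt: β = asin((r1+r2)/C) = asin(9/63) = 8.2132°
wrap1 = wrap2 = π + 2β = 196.4264°
tangent length = C·cosβ = 62.3538
L = (r1+r2)·wrap + 2·C·cosβ = 9·3.4283 + 2·62.3538 = 155.5622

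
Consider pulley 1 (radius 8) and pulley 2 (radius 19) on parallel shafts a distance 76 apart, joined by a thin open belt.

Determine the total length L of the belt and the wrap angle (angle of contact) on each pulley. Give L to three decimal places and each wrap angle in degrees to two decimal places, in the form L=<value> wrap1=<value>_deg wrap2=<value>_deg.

open belt: β = asin((r2−r1)/C) = asin(11/76) = 8.3220°
wrap1 = π − 2β = 163.3559°
wrap2 = π + 2β = 196.6441°
tangent length = C·cosβ = 75.1997
L = r1·wrap1 + r2·wrap2 + 2·C·cosβ = 8·2.8511 + 19·3.4321 + 2·75.1997 = 238.4179

L=238.418 wrap1=163.36_deg wrap2=196.64_deg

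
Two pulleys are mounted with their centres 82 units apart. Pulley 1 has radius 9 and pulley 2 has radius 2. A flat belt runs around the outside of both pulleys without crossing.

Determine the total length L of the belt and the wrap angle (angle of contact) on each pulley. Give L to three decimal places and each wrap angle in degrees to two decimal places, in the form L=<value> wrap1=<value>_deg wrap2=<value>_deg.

L=199.155 wrap1=189.79_deg wrap2=170.21_deg

open belt: β = asin((r2−r1)/C) = asin(-7/82) = -4.8971°
wrap1 = π − 2β = 189.7941°
wrap2 = π + 2β = 170.2059°
tangent length = C·cosβ = 81.7007
L = r1·wrap1 + r2·wrap2 + 2·C·cosβ = 9·3.3125 + 2·2.9707 + 2·81.7007 = 199.1554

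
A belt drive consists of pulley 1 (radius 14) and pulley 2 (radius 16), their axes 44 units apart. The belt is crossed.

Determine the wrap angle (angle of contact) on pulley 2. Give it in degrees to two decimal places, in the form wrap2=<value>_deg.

wrap2=265.97_deg

crossed belt: β = asin((r1+r2)/C) = asin(30/44) = 42.9859°
wrap1 = wrap2 = π + 2β = 265.9718°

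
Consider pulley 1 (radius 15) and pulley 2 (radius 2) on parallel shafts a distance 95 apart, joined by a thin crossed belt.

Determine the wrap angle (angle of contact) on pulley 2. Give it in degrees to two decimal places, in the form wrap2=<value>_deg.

crossed belt: β = asin((r1+r2)/C) = asin(17/95) = 10.3085°
wrap1 = wrap2 = π + 2β = 200.6169°

wrap2=200.62_deg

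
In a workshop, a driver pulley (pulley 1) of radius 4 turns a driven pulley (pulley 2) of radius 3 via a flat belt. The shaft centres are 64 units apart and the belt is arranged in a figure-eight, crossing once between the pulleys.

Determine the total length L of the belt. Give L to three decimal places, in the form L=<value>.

L=150.758

crossed belt: β = asin((r1+r2)/C) = asin(7/64) = 6.2793°
wrap1 = wrap2 = π + 2β = 192.5586°
tangent length = C·cosβ = 63.6160
L = (r1+r2)·wrap + 2·C·cosβ = 7·3.3608 + 2·63.6160 = 150.7575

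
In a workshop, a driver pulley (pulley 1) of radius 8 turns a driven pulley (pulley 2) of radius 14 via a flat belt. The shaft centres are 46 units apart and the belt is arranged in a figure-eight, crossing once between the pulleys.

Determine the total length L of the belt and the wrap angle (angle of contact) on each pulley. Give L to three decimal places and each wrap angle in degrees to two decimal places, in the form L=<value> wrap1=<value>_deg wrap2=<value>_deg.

crossed belt: β = asin((r1+r2)/C) = asin(22/46) = 28.5719°
wrap1 = wrap2 = π + 2β = 237.1438°
tangent length = C·cosβ = 40.3980
L = (r1+r2)·wrap + 2·C·cosβ = 22·4.1389 + 2·40.3980 = 171.8527

L=171.853 wrap1=237.14_deg wrap2=237.14_deg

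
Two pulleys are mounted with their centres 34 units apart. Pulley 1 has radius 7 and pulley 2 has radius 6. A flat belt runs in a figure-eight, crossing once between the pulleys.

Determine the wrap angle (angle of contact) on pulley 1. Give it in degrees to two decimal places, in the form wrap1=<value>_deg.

crossed belt: β = asin((r1+r2)/C) = asin(13/34) = 22.4795°
wrap1 = wrap2 = π + 2β = 224.9590°

wrap1=224.96_deg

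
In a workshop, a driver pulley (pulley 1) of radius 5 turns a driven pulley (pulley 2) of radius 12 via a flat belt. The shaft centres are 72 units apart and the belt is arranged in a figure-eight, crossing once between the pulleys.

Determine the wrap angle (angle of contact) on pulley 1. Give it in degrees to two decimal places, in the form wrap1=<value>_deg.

wrap1=207.31_deg

crossed belt: β = asin((r1+r2)/C) = asin(17/72) = 13.6571°
wrap1 = wrap2 = π + 2β = 207.3143°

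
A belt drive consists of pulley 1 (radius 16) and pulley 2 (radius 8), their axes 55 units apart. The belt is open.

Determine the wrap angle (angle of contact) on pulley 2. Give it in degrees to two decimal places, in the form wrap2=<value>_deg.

open belt: β = asin((r2−r1)/C) = asin(-8/55) = -8.3636°
wrap1 = π − 2β = 196.7272°
wrap2 = π + 2β = 163.2728°

wrap2=163.27_deg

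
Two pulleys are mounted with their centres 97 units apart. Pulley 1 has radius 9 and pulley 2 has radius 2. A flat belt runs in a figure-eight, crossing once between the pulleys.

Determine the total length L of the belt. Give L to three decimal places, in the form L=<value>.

crossed belt: β = asin((r1+r2)/C) = asin(11/97) = 6.5115°
wrap1 = wrap2 = π + 2β = 193.0229°
tangent length = C·cosβ = 96.3743
L = (r1+r2)·wrap + 2·C·cosβ = 11·3.3689 + 2·96.3743 = 229.8063

L=229.806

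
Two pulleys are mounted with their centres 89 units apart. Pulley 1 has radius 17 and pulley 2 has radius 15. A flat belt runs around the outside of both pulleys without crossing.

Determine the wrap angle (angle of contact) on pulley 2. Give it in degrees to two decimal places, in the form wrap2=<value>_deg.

wrap2=177.42_deg

open belt: β = asin((r2−r1)/C) = asin(-2/89) = -1.2877°
wrap1 = π − 2β = 182.5753°
wrap2 = π + 2β = 177.4247°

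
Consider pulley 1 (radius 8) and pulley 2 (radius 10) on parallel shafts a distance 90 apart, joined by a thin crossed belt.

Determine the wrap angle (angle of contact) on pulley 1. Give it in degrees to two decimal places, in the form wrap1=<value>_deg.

wrap1=203.07_deg

crossed belt: β = asin((r1+r2)/C) = asin(18/90) = 11.5370°
wrap1 = wrap2 = π + 2β = 203.0739°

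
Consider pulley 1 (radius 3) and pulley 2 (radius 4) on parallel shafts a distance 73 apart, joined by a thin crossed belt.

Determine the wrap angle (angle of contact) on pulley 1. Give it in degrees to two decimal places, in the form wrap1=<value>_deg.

crossed belt: β = asin((r1+r2)/C) = asin(7/73) = 5.5026°
wrap1 = wrap2 = π + 2β = 191.0051°

wrap1=191.01_deg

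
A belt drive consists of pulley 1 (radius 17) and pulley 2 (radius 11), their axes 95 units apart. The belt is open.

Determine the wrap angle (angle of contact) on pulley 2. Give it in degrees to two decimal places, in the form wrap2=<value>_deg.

wrap2=172.76_deg

open belt: β = asin((r2−r1)/C) = asin(-6/95) = -3.6211°
wrap1 = π − 2β = 187.2422°
wrap2 = π + 2β = 172.7578°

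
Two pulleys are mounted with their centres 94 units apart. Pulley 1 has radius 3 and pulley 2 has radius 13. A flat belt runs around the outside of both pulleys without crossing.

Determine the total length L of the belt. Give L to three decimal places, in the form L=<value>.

L=239.330

open belt: β = asin((r2−r1)/C) = asin(10/94) = 6.1069°
wrap1 = π − 2β = 167.7863°
wrap2 = π + 2β = 192.2137°
tangent length = C·cosβ = 93.4666
L = r1·wrap1 + r2·wrap2 + 2·C·cosβ = 3·2.9284 + 13·3.3548 + 2·93.4666 = 239.3303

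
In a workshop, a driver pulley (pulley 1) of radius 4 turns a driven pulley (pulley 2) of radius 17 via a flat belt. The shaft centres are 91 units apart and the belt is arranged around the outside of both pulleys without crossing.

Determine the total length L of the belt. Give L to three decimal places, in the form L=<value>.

L=249.834

open belt: β = asin((r2−r1)/C) = asin(13/91) = 8.2132°
wrap1 = π − 2β = 163.5736°
wrap2 = π + 2β = 196.4264°
tangent length = C·cosβ = 90.0666
L = r1·wrap1 + r2·wrap2 + 2·C·cosβ = 4·2.8549 + 17·3.4283 + 2·90.0666 = 249.8338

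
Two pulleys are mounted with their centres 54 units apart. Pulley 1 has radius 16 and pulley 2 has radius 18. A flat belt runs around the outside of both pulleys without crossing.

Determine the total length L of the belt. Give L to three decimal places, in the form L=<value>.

L=214.888

open belt: β = asin((r2−r1)/C) = asin(2/54) = 2.1226°
wrap1 = π − 2β = 175.7549°
wrap2 = π + 2β = 184.2451°
tangent length = C·cosβ = 53.9630
L = r1·wrap1 + r2·wrap2 + 2·C·cosβ = 16·3.0675 + 18·3.2157 + 2·53.9630 = 214.8882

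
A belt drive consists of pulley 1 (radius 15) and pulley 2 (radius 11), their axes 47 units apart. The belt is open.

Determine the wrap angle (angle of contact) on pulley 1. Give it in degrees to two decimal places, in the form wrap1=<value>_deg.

wrap1=189.76_deg

open belt: β = asin((r2−r1)/C) = asin(-4/47) = -4.8821°
wrap1 = π − 2β = 189.7643°
wrap2 = π + 2β = 170.2357°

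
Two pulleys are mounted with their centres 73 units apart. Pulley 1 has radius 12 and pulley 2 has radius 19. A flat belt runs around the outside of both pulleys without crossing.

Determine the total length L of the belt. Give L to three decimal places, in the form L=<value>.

L=244.061

open belt: β = asin((r2−r1)/C) = asin(7/73) = 5.5026°
wrap1 = π − 2β = 168.9949°
wrap2 = π + 2β = 191.0051°
tangent length = C·cosβ = 72.6636
L = r1·wrap1 + r2·wrap2 + 2·C·cosβ = 12·2.9495 + 19·3.3337 + 2·72.6636 = 244.0611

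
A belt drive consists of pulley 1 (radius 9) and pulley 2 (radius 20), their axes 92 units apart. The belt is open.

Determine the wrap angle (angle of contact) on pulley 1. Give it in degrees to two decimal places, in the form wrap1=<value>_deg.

wrap1=166.27_deg

open belt: β = asin((r2−r1)/C) = asin(11/92) = 6.8670°
wrap1 = π − 2β = 166.2660°
wrap2 = π + 2β = 193.7340°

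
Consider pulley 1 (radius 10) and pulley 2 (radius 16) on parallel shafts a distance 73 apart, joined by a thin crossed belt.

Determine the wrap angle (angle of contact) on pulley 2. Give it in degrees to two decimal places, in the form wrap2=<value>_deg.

crossed belt: β = asin((r1+r2)/C) = asin(26/73) = 20.8648°
wrap1 = wrap2 = π + 2β = 221.7296°

wrap2=221.73_deg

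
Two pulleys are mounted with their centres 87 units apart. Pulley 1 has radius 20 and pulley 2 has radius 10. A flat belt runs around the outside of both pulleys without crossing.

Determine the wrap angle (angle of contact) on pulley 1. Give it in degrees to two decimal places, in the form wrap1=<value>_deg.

wrap1=193.20_deg

open belt: β = asin((r2−r1)/C) = asin(-10/87) = -6.6003°
wrap1 = π − 2β = 193.2006°
wrap2 = π + 2β = 166.7994°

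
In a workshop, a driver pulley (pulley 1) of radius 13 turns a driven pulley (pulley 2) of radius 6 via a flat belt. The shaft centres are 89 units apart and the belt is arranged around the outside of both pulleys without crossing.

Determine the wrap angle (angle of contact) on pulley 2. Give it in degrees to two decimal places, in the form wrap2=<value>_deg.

wrap2=170.98_deg

open belt: β = asin((r2−r1)/C) = asin(-7/89) = -4.5111°
wrap1 = π − 2β = 189.0221°
wrap2 = π + 2β = 170.9779°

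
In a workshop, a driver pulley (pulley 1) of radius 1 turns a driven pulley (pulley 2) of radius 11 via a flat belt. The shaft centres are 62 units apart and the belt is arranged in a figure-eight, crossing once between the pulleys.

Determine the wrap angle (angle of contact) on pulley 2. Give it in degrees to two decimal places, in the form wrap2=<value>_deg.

wrap2=202.32_deg

crossed belt: β = asin((r1+r2)/C) = asin(12/62) = 11.1599°
wrap1 = wrap2 = π + 2β = 202.3199°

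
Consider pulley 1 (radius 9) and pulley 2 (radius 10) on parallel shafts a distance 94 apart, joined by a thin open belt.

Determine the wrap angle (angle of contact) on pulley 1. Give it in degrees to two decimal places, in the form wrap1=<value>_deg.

wrap1=178.78_deg

open belt: β = asin((r2−r1)/C) = asin(1/94) = 0.6095°
wrap1 = π − 2β = 178.7809°
wrap2 = π + 2β = 181.2191°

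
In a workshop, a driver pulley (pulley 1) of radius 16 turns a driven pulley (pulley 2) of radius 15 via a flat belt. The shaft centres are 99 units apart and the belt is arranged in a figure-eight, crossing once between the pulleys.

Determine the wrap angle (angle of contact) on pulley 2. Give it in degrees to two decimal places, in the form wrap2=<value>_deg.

wrap2=216.50_deg

crossed belt: β = asin((r1+r2)/C) = asin(31/99) = 18.2480°
wrap1 = wrap2 = π + 2β = 216.4961°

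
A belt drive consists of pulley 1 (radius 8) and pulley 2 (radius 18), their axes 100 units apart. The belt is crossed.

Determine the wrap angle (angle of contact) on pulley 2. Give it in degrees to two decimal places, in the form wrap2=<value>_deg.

wrap2=210.14_deg

crossed belt: β = asin((r1+r2)/C) = asin(26/100) = 15.0701°
wrap1 = wrap2 = π + 2β = 210.1401°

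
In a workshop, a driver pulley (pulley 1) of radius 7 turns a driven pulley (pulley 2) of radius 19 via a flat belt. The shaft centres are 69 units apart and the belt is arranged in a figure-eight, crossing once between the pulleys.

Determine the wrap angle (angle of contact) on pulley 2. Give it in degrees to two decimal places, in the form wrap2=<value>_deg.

wrap2=224.27_deg

crossed belt: β = asin((r1+r2)/C) = asin(26/69) = 22.1363°
wrap1 = wrap2 = π + 2β = 224.2726°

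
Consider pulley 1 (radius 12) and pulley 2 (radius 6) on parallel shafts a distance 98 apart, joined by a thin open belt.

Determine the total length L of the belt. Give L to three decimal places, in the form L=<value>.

L=252.916

open belt: β = asin((r2−r1)/C) = asin(-6/98) = -3.5101°
wrap1 = π − 2β = 187.0202°
wrap2 = π + 2β = 172.9798°
tangent length = C·cosβ = 97.8162
L = r1·wrap1 + r2·wrap2 + 2·C·cosβ = 12·3.2641 + 6·3.0191 + 2·97.8162 = 252.9161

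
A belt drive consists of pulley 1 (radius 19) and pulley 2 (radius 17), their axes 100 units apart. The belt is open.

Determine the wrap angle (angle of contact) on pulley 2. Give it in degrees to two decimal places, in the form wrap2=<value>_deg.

open belt: β = asin((r2−r1)/C) = asin(-2/100) = -1.1460°
wrap1 = π − 2β = 182.2920°
wrap2 = π + 2β = 177.7080°

wrap2=177.71_deg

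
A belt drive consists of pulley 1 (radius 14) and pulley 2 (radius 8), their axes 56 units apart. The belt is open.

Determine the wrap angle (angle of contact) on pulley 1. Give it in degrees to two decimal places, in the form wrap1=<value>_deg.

open belt: β = asin((r2−r1)/C) = asin(-6/56) = -6.1506°
wrap1 = π − 2β = 192.3013°
wrap2 = π + 2β = 167.6987°

wrap1=192.30_deg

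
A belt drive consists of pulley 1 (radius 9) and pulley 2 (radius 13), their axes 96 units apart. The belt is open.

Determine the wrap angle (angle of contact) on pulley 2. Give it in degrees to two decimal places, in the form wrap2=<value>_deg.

wrap2=184.78_deg

open belt: β = asin((r2−r1)/C) = asin(4/96) = 2.3880°
wrap1 = π − 2β = 175.2240°
wrap2 = π + 2β = 184.7760°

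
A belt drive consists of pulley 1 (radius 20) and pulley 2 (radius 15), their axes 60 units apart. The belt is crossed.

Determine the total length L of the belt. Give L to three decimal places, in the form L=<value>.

crossed belt: β = asin((r1+r2)/C) = asin(35/60) = 35.6853°
wrap1 = wrap2 = π + 2β = 251.3707°
tangent length = C·cosβ = 48.7340
L = (r1+r2)·wrap + 2·C·cosβ = 35·4.3872 + 2·48.7340 = 251.0215

L=251.022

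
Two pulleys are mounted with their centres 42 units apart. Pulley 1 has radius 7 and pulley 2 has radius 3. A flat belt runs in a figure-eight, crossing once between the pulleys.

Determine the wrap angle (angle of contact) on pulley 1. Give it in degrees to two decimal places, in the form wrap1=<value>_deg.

crossed belt: β = asin((r1+r2)/C) = asin(10/42) = 13.7741°
wrap1 = wrap2 = π + 2β = 207.5483°

wrap1=207.55_deg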